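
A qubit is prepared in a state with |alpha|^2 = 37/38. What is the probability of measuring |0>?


|alpha|^2 = 37/38 = 0.9737
|beta|^2 = 1 - 37/38 = 1/38 = 0.0263
P(|0>) = |alpha|^2 = 0.9737

0.9737


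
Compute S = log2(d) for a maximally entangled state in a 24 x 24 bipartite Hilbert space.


For a maximally entangled state in d x d:
S = log2(d) = log2(24)
= 4.5850

4.5850


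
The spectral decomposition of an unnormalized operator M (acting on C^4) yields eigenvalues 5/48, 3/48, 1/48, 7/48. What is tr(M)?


tr(M) = sum of eigenvalues
= 5/48 + 3/48 + 1/48 + 7/48
= 16/48
= 0.3333

0.3333


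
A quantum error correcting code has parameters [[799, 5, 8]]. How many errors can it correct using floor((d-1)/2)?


Code parameters: [[799, 5, 8]], distance d = 8.
Number of correctable errors = floor((d-1)/2)
= floor((8 - 1)/2)
= floor(7/2)
= 3

3


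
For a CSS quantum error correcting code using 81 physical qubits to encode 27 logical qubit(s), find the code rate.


Code rate R = k/n
= 27/81
= 0.3333

0.3333


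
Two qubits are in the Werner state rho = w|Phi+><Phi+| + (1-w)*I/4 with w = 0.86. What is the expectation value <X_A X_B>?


|Phi+> = (|00> + |11>)/sqrt(2)
For the pure Bell state, <X_A X_B> = +1 (Bell-state Pauli correlator).
The maximally-mixed part I/4 has tr(I/4 * P tensor P) = 0 for any traceless Pauli P.
So <X_A X_B>_rho = w * (+1) + (1 - w) * 0
= 0.86 * (+1)
= 0.8600

0.8600


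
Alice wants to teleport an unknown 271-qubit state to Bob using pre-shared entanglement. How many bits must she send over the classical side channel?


Quantum teleportation requires 2 classical bits per qubit teleported.
271 qubit(s) -> 2 * 271 = 542 classical bits

542


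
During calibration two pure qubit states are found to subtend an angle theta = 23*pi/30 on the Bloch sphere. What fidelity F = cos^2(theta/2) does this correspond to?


For states separated by angle theta on Bloch sphere:
F = cos^2(theta/2)
theta = 23*pi/30 = 2.4086
theta/2 = 1.2043
cos(theta/2) = 0.3584
F = 0.1284

0.1284


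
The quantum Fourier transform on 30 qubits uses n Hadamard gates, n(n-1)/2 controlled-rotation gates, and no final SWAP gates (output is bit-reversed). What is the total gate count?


Hadamard gates: 30
Controlled rotations: n*(n-1)/2 = 30*29/2 = 435
SWAP gates: 0 (omitted)
Total = 30 + 435
= 465

465


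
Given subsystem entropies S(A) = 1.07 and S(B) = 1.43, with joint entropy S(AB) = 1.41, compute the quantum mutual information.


I(A:B) = S(A) + S(B) - S(AB)
= 1.07 + 1.43 - 1.41
= 1.0900

1.0900


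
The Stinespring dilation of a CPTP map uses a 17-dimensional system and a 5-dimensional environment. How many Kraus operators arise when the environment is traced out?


Tracing out the environment in an orthonormal basis {|i>_E} gives Kraus operators K_i = <i|_E U |0>_E.
Number of Kraus operators = dim(H_env) = d_env
= 5

5


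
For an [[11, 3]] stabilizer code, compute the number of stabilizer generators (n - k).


For an [[n,k]] stabilizer code:
Number of stabilizer generators = n - k
= 11 - 3
= 8

8


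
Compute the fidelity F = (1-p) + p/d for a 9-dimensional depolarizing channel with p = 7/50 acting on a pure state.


F = (1-p) + p/d
= (1 - 0.1400) + 0.1400/9
= 0.8600 + 0.0156
= 0.8756

0.8756


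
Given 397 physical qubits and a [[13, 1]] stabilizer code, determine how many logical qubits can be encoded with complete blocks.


Each code block uses 13 physical qubits for 1 logical qubit(s).
Number of complete blocks = floor(397 / 13) = 30
Logical qubits = 30 * 1
= 30

30


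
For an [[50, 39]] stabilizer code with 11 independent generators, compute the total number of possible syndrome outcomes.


Each stabilizer generator gives a binary (+1 or -1) measurement outcome.
With 11 independent generators:
Total syndromes = 2^11
= 2048

2048


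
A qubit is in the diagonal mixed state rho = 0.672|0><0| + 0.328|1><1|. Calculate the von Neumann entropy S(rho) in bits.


S = -p*log2(p) - (1-p)*log2(1-p)
p = 0.6720, 1-p = 0.3280
= -0.6720 * log2(0.6720) - 0.3280 * log2(0.3280)
= -(-0.3854) - (-0.5275)
= 0.9129

0.9129


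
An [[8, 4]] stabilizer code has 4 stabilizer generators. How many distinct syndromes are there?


Each stabilizer generator gives a binary (+1 or -1) measurement outcome.
With 4 independent generators:
Total syndromes = 2^4
= 16

16


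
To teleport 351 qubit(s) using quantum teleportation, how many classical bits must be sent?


Quantum teleportation requires 2 classical bits per qubit teleported.
351 qubit(s) -> 2 * 351 = 702 classical bits

702


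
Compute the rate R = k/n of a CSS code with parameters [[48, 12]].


Code rate R = k/n
= 12/48
= 0.2500

0.2500


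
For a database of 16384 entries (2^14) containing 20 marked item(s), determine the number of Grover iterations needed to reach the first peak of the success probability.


After j Grover iterations the success probability is P(j) = sin^2((2j+1)*theta), where sin(theta) = sqrt(k/N).
N = 2^14 = 16384, k = 20
sin(theta) = sqrt(k/N) = 0.03493856215
theta = arcsin(sqrt(k/N)) = 0.03494567432 rad
P(j) reaches its first maximum when (2j+1)*theta is as close as possible to pi/2, i.e. j = round(pi/(4*theta) - 1/2).
pi/(4*theta) - 1/2 = 21.9748
(For comparison, the common estimate pi/4 * sqrt(N/k) = 22.4794; the exact maximiser is used here.)
Optimal iterations = 22

22


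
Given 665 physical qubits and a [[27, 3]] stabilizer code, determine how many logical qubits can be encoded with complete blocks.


Each code block uses 27 physical qubits for 3 logical qubit(s).
Number of complete blocks = floor(665 / 27) = 24
Logical qubits = 24 * 3
= 72

72


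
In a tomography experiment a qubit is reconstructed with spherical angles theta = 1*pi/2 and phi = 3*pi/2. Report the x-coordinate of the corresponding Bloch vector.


theta = 1.5708, phi = 4.7124
r_x = sin(theta)*cos(phi) = 1.0000 * 0.0000
r_x = 0.0000

0.0000


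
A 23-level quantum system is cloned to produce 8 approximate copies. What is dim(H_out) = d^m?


Output space = H^(tensor 8) where dim(H) = 23
dim = 23^8
= 529 (after 2 factors)
= 12167 (after 3 factors)
= 279841 (after 4 factors)
= 6436343 (after 5 factors)
= 148035889 (after 6 factors)
= 3404825447 (after 7 factors)
= 78310985281 (after 8 factors)
= 78310985281

78310985281


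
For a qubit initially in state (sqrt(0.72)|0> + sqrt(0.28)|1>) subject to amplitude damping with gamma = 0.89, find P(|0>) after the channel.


For amplitude damping with parameter gamma on state sqrt(a)|0> + sqrt(b)|1>:
alpha^2 = 0.72, beta^2 = 0.28
P(|0>) = alpha^2 + gamma * beta^2
= 0.72 + 0.89 * 0.28
= 0.72 + 0.2492
= 0.9692

0.9692


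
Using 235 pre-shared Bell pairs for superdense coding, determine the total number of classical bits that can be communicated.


Superdense coding allows 2 classical bits per shared entangled pair.
235 pair(s) -> 2 * 235 = 470 classical bits

470


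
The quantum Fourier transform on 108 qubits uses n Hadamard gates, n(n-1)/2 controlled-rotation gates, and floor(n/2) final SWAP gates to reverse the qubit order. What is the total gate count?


Hadamard gates: 108
Controlled rotations: n*(n-1)/2 = 108*107/2 = 5778
SWAP gates: floor(n/2) = floor(108/2) = 54
Total = 108 + 5778 + 54
= 5940

5940


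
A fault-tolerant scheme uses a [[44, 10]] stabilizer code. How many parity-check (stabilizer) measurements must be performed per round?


For an [[n,k]] stabilizer code:
Number of stabilizer generators = n - k
= 44 - 10
= 34

34


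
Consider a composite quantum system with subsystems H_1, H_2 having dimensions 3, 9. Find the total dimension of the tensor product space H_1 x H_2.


dim(H_1 x H_2) = 3 * 9
= 27

27


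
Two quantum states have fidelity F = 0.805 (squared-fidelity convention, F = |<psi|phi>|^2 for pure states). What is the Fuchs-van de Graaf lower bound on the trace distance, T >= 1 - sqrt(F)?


Fuchs-van de Graaf (squared-fidelity convention): 1 - sqrt(F) <= T <= sqrt(1 - F).
Lower bound: T >= 1 - sqrt(F)
sqrt(F) = sqrt(0.805) = 0.8972
T >= 1 - 0.8972
T >= 0.1028

0.1028


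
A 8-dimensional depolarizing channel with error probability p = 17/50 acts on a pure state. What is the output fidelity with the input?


F = (1-p) + p/d
= (1 - 0.3400) + 0.3400/8
= 0.6600 + 0.0425
= 0.7025

0.7025


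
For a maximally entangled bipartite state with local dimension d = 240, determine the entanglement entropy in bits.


For a maximally entangled state in d x d:
S = log2(d) = log2(240)
= 7.9069

7.9069


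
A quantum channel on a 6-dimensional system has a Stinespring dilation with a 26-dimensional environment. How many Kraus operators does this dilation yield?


Tracing out the environment in an orthonormal basis {|i>_E} gives Kraus operators K_i = <i|_E U |0>_E.
Number of Kraus operators = dim(H_env) = d_env
= 26

26


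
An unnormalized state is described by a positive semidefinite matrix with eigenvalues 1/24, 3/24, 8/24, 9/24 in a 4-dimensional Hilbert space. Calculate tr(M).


tr(M) = sum of eigenvalues
= 1/24 + 3/24 + 8/24 + 9/24
= 21/24
= 0.8750

0.8750


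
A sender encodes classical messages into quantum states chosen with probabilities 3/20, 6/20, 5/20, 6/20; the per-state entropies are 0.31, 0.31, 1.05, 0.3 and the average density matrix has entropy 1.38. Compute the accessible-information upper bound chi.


chi = S(rho) - sum_i p_i * S(rho_i)
Weighted entropy = 3/20 * 0.31 + 6/20 * 0.31 + 5/20 * 1.05 + 6/20 * 0.3
= 0.4920
chi = 1.38 - 0.4920
= 0.8880

0.8880


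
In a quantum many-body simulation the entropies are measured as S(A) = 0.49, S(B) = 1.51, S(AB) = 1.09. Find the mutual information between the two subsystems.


I(A:B) = S(A) + S(B) - S(AB)
= 0.49 + 1.51 - 1.09
= 0.9100

0.9100


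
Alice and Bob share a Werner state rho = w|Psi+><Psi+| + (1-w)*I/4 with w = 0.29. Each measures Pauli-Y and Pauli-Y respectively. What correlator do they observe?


|Psi+> = (|01> + |10>)/sqrt(2)
For the pure Bell state, <Y_A Y_B> = +1 (Bell-state Pauli correlator).
The maximally-mixed part I/4 has tr(I/4 * P tensor P) = 0 for any traceless Pauli P.
So <Y_A Y_B>_rho = w * (+1) + (1 - w) * 0
= 0.29 * (+1)
= 0.2900

0.2900


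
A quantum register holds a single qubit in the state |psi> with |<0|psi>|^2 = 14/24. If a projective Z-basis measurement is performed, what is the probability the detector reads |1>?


|alpha|^2 = 14/24 = 0.5833
|beta|^2 = 1 - 14/24 = 10/24 = 0.4167
P(|1>) = |beta|^2 = 0.4167

0.4167


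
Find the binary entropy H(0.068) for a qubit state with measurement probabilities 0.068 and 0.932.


S = -p*log2(p) - (1-p)*log2(1-p)
p = 0.0680, 1-p = 0.9320
= -0.0680 * log2(0.0680) - 0.9320 * log2(0.9320)
= -(-0.2637) - (-0.0947)
= 0.3584

0.3584


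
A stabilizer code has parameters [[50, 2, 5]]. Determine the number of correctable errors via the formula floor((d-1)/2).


Code parameters: [[50, 2, 5]], distance d = 5.
Number of correctable errors = floor((d-1)/2)
= floor((5 - 1)/2)
= floor(4/2)
= 2

2


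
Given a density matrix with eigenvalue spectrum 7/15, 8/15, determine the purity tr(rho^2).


tr(rho^2) = sum of eigenvalues squared
= (7/15)^2 + (8/15)^2
= (49 + 64) / 225
= 113/225
= 0.5022

0.5022


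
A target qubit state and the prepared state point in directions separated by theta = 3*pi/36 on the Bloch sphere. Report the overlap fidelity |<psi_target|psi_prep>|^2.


For states separated by angle theta on Bloch sphere:
F = cos^2(theta/2)
theta = 3*pi/36 = 0.2618
theta/2 = 0.1309
cos(theta/2) = 0.9914
F = 0.9830

0.9830


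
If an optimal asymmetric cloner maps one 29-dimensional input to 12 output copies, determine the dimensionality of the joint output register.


Output space = H^(tensor 12) where dim(H) = 29
dim = 29^12
= 841 (after 2 factors)
= 24389 (after 3 factors)
= 707281 (after 4 factors)
= 20511149 (after 5 factors)
= 594823321 (after 6 factors)
= 17249876309 (after 7 factors)
= 500246412961 (after 8 factors)
= 14507145975869 (after 9 factors)
= 420707233300201 (after 10 factors)
= 12200509765705829 (after 11 factors)
= 353814783205469041 (after 12 factors)
= 353814783205469041

353814783205469041


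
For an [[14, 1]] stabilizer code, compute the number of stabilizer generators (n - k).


For an [[n,k]] stabilizer code:
Number of stabilizer generators = n - k
= 14 - 1
= 13

13


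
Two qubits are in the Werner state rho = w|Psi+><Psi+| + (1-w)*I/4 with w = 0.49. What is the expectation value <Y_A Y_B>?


|Psi+> = (|01> + |10>)/sqrt(2)
For the pure Bell state, <Y_A Y_B> = +1 (Bell-state Pauli correlator).
The maximally-mixed part I/4 has tr(I/4 * P tensor P) = 0 for any traceless Pauli P.
So <Y_A Y_B>_rho = w * (+1) + (1 - w) * 0
= 0.49 * (+1)
= 0.4900

0.4900


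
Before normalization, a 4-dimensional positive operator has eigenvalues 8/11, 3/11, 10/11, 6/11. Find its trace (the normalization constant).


tr(M) = sum of eigenvalues
= 8/11 + 3/11 + 10/11 + 6/11
= 27/11
= 2.4545

2.4545


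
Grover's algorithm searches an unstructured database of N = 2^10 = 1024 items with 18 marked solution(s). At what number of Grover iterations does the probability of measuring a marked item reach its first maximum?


After j Grover iterations the success probability is P(j) = sin^2((2j+1)*theta), where sin(theta) = sqrt(k/N).
N = 2^10 = 1024, k = 18
sin(theta) = sqrt(k/N) = 0.1325825215
theta = arcsin(sqrt(k/N)) = 0.1329740519 rad
P(j) reaches its first maximum when (2j+1)*theta is as close as possible to pi/2, i.e. j = round(pi/(4*theta) - 1/2).
pi/(4*theta) - 1/2 = 5.4064
(For comparison, the common estimate pi/4 * sqrt(N/k) = 5.9238; the exact maximiser is used here.)
Optimal iterations = 5

5


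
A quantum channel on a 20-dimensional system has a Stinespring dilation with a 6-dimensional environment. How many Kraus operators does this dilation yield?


Tracing out the environment in an orthonormal basis {|i>_E} gives Kraus operators K_i = <i|_E U |0>_E.
Number of Kraus operators = dim(H_env) = d_env
= 6

6


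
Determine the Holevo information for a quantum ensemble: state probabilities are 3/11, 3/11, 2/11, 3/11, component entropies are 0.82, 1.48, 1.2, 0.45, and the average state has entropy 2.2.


chi = S(rho) - sum_i p_i * S(rho_i)
Weighted entropy = 3/11 * 0.82 + 3/11 * 1.48 + 2/11 * 1.2 + 3/11 * 0.45
= 0.9682
chi = 2.2 - 0.9682
= 1.2318

1.2318


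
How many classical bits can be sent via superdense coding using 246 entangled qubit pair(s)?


Superdense coding allows 2 classical bits per shared entangled pair.
246 pair(s) -> 2 * 246 = 492 classical bits

492


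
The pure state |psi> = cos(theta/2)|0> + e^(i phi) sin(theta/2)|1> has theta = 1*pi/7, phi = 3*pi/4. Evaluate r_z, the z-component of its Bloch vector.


theta = 0.4488, phi = 2.3562
r_z = cos(theta) = 0.9010

0.9010


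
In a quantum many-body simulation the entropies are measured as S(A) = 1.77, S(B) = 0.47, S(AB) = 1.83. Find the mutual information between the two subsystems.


I(A:B) = S(A) + S(B) - S(AB)
= 1.77 + 0.47 - 1.83
= 0.4100

0.4100


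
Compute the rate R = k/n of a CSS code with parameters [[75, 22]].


Code rate R = k/n
= 22/75
= 0.2933

0.2933


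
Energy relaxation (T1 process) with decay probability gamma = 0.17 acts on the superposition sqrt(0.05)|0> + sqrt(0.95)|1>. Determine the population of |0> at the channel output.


For amplitude damping with parameter gamma on state sqrt(a)|0> + sqrt(b)|1>:
alpha^2 = 0.05, beta^2 = 0.95
P(|0>) = alpha^2 + gamma * beta^2
= 0.05 + 0.17 * 0.95
= 0.05 + 0.1615
= 0.2115

0.2115


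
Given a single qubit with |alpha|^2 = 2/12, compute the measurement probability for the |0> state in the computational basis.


|alpha|^2 = 2/12 = 0.1667
|beta|^2 = 1 - 2/12 = 10/12 = 0.8333
P(|0>) = |alpha|^2 = 0.1667

0.1667


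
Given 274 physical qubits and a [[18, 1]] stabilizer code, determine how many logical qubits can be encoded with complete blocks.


Each code block uses 18 physical qubits for 1 logical qubit(s).
Number of complete blocks = floor(274 / 18) = 15
Logical qubits = 15 * 1
= 15

15


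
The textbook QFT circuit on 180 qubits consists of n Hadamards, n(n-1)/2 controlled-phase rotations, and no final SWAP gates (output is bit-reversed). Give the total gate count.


Hadamard gates: 180
Controlled rotations: n*(n-1)/2 = 180*179/2 = 16110
SWAP gates: 0 (omitted)
Total = 180 + 16110
= 16290

16290


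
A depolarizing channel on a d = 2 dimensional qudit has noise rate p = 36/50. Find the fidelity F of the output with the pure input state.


F = (1-p) + p/d
= (1 - 0.7200) + 0.7200/2
= 0.2800 + 0.3600
= 0.6400

0.6400


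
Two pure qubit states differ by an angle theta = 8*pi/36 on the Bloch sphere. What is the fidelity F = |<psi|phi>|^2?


For states separated by angle theta on Bloch sphere:
F = cos^2(theta/2)
theta = 8*pi/36 = 0.6981
theta/2 = 0.3491
cos(theta/2) = 0.9397
F = 0.8830

0.8830


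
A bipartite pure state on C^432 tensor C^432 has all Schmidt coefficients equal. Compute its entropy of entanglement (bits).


For a maximally entangled state in d x d:
S = log2(d) = log2(432)
= 8.7549

8.7549


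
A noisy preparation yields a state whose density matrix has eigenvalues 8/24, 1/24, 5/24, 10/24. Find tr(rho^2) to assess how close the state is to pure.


tr(rho^2) = sum of eigenvalues squared
= (8/24)^2 + (1/24)^2 + (5/24)^2 + (10/24)^2
= (64 + 1 + 25 + 100) / 576
= 190/576
= 0.3299

0.3299


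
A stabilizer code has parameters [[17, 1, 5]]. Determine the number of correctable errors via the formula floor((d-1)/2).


Code parameters: [[17, 1, 5]], distance d = 5.
Number of correctable errors = floor((d-1)/2)
= floor((5 - 1)/2)
= floor(4/2)
= 2

2


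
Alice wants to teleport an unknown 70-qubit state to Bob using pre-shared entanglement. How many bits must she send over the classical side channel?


Quantum teleportation requires 2 classical bits per qubit teleported.
70 qubit(s) -> 2 * 70 = 140 classical bits

140


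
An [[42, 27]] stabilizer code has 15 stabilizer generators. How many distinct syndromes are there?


Each stabilizer generator gives a binary (+1 or -1) measurement outcome.
With 15 independent generators:
Total syndromes = 2^15
= 32768

32768


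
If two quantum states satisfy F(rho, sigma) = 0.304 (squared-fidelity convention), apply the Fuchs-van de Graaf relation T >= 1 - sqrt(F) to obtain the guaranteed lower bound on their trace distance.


Fuchs-van de Graaf (squared-fidelity convention): 1 - sqrt(F) <= T <= sqrt(1 - F).
Lower bound: T >= 1 - sqrt(F)
sqrt(F) = sqrt(0.304) = 0.5514
T >= 1 - 0.5514
T >= 0.4486

0.4486


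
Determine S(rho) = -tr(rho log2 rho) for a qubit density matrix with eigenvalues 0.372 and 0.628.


S = -p*log2(p) - (1-p)*log2(1-p)
p = 0.3720, 1-p = 0.6280
= -0.3720 * log2(0.3720) - 0.6280 * log2(0.6280)
= -(-0.5307) - (-0.4215)
= 0.9522

0.9522


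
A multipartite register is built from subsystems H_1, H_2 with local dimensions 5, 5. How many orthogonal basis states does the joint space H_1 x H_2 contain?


dim(H_1 x H_2) = 5 * 5
= 25

25


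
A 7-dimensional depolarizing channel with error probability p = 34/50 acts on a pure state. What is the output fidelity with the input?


F = (1-p) + p/d
= (1 - 0.6800) + 0.6800/7
= 0.3200 + 0.0971
= 0.4171

0.4171


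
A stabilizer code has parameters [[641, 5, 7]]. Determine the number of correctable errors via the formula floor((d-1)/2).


Code parameters: [[641, 5, 7]], distance d = 7.
Number of correctable errors = floor((d-1)/2)
= floor((7 - 1)/2)
= floor(6/2)
= 3

3


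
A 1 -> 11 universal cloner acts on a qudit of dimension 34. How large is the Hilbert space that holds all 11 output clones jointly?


Output space = H^(tensor 11) where dim(H) = 34
dim = 34^11
= 1156 (after 2 factors)
= 39304 (after 3 factors)
= 1336336 (after 4 factors)
= 45435424 (after 5 factors)
= 1544804416 (after 6 factors)
= 52523350144 (after 7 factors)
= 1785793904896 (after 8 factors)
= 60716992766464 (after 9 factors)
= 2064377754059776 (after 10 factors)
= 70188843638032384 (after 11 factors)
= 70188843638032384

70188843638032384


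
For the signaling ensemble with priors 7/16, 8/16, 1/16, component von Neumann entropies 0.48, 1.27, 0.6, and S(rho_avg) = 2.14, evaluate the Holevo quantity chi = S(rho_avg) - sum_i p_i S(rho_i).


chi = S(rho) - sum_i p_i * S(rho_i)
Weighted entropy = 7/16 * 0.48 + 8/16 * 1.27 + 1/16 * 0.6
= 0.8825
chi = 2.14 - 0.8825
= 1.2575

1.2575


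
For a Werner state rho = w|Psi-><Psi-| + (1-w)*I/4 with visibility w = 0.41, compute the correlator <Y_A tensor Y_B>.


|Psi-> = (|01> - |10>)/sqrt(2)
For the pure Bell state, <Y_A Y_B> = -1 (Bell-state Pauli correlator).
The maximally-mixed part I/4 has tr(I/4 * P tensor P) = 0 for any traceless Pauli P.
So <Y_A Y_B>_rho = w * (-1) + (1 - w) * 0
= 0.41 * (-1)
= -0.4100

-0.4100


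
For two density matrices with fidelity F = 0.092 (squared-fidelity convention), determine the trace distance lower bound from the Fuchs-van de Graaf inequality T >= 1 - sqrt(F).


Fuchs-van de Graaf (squared-fidelity convention): 1 - sqrt(F) <= T <= sqrt(1 - F).
Lower bound: T >= 1 - sqrt(F)
sqrt(F) = sqrt(0.092) = 0.3033
T >= 1 - 0.3033
T >= 0.6967

0.6967


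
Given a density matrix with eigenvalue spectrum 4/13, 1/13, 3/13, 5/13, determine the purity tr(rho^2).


tr(rho^2) = sum of eigenvalues squared
= (4/13)^2 + (1/13)^2 + (3/13)^2 + (5/13)^2
= (16 + 1 + 9 + 25) / 169
= 51/169
= 0.3018

0.3018


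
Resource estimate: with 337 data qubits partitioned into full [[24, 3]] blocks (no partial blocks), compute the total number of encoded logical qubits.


Each code block uses 24 physical qubits for 3 logical qubit(s).
Number of complete blocks = floor(337 / 24) = 14
Logical qubits = 14 * 3
= 42

42


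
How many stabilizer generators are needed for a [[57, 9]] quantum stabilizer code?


For an [[n,k]] stabilizer code:
Number of stabilizer generators = n - k
= 57 - 9
= 48

48


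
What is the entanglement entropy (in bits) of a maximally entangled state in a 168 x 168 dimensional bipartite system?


For a maximally entangled state in d x d:
S = log2(d) = log2(168)
= 7.3923

7.3923


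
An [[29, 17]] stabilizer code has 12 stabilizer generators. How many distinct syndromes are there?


Each stabilizer generator gives a binary (+1 or -1) measurement outcome.
With 12 independent generators:
Total syndromes = 2^12
= 4096

4096


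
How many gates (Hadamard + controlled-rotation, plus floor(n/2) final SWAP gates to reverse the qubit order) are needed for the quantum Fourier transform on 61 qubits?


Hadamard gates: 61
Controlled rotations: n*(n-1)/2 = 61*60/2 = 1830
SWAP gates: floor(n/2) = floor(61/2) = 30
Total = 61 + 1830 + 30
= 1921

1921


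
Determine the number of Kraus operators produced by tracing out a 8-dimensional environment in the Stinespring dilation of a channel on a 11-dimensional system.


Tracing out the environment in an orthonormal basis {|i>_E} gives Kraus operators K_i = <i|_E U |0>_E.
Number of Kraus operators = dim(H_env) = d_env
= 8

8


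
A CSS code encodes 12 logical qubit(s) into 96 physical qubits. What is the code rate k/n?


Code rate R = k/n
= 12/96
= 0.1250

0.1250


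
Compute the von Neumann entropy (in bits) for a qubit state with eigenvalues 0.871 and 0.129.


S = -p*log2(p) - (1-p)*log2(1-p)
p = 0.8710, 1-p = 0.1290
= -0.8710 * log2(0.8710) - 0.1290 * log2(0.1290)
= -(-0.1736) - (-0.3811)
= 0.5547

0.5547


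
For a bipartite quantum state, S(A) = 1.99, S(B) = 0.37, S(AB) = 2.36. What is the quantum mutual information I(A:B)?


I(A:B) = S(A) + S(B) - S(AB)
= 1.99 + 0.37 - 2.36
= 0.0000

0.0000


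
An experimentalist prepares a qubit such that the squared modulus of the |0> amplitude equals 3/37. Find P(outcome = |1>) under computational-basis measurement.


|alpha|^2 = 3/37 = 0.0811
|beta|^2 = 1 - 3/37 = 34/37 = 0.9189
P(|1>) = |beta|^2 = 0.9189

0.9189


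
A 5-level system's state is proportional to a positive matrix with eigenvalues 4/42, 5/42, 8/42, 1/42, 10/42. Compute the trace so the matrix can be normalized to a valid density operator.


tr(M) = sum of eigenvalues
= 4/42 + 5/42 + 8/42 + 1/42 + 10/42
= 28/42
= 0.6667

0.6667


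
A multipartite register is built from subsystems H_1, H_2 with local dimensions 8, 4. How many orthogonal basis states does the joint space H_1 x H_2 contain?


dim(H_1 x H_2) = 8 * 4
= 32

32


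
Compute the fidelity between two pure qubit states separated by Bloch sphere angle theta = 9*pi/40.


For states separated by angle theta on Bloch sphere:
F = cos^2(theta/2)
theta = 9*pi/40 = 0.7069
theta/2 = 0.3534
cos(theta/2) = 0.9382
F = 0.8802

0.8802


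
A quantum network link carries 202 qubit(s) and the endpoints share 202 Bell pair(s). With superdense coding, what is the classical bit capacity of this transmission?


Superdense coding allows 2 classical bits per shared entangled pair.
202 pair(s) -> 2 * 202 = 404 classical bits

404


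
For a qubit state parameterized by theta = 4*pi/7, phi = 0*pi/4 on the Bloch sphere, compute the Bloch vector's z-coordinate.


theta = 1.7952, phi = 0.0000
r_z = cos(theta) = -0.2225

-0.2225


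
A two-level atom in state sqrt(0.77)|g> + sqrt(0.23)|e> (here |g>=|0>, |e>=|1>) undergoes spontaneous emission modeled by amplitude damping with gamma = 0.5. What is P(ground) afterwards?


For amplitude damping with parameter gamma on state sqrt(a)|0> + sqrt(b)|1>:
alpha^2 = 0.77, beta^2 = 0.23
P(|0>) = alpha^2 + gamma * beta^2
= 0.77 + 0.5 * 0.23
= 0.77 + 0.1150
= 0.8850

0.8850


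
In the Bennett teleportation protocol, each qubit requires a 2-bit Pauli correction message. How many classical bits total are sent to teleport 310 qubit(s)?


Quantum teleportation requires 2 classical bits per qubit teleported.
310 qubit(s) -> 2 * 310 = 620 classical bits

620


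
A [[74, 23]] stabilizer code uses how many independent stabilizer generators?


For an [[n,k]] stabilizer code:
Number of stabilizer generators = n - k
= 74 - 23
= 51

51


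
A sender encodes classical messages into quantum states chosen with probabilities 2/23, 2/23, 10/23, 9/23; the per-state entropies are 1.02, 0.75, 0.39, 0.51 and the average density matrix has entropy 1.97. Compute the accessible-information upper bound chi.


chi = S(rho) - sum_i p_i * S(rho_i)
Weighted entropy = 2/23 * 1.02 + 2/23 * 0.75 + 10/23 * 0.39 + 9/23 * 0.51
= 0.5230
chi = 1.97 - 0.5230
= 1.4470

1.4470


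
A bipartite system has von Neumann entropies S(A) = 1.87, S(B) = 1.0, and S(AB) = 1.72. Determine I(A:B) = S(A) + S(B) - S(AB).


I(A:B) = S(A) + S(B) - S(AB)
= 1.87 + 1.0 - 1.72
= 1.1500

1.1500


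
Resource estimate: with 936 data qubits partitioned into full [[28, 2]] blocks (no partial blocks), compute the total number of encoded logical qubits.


Each code block uses 28 physical qubits for 2 logical qubit(s).
Number of complete blocks = floor(936 / 28) = 33
Logical qubits = 33 * 2
= 66

66


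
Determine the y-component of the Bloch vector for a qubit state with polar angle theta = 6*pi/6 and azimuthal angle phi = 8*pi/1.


theta = 3.1416, phi = 25.1327
r_y = sin(theta)*sin(phi) = 0.0000 * 0.0000
r_y = 0.0000

0.0000


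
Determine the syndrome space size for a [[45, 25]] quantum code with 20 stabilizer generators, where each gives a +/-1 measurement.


Each stabilizer generator gives a binary (+1 or -1) measurement outcome.
With 20 independent generators:
Total syndromes = 2^20
= 1048576

1048576


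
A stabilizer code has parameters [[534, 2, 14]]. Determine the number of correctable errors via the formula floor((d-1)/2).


Code parameters: [[534, 2, 14]], distance d = 14.
Number of correctable errors = floor((d-1)/2)
= floor((14 - 1)/2)
= floor(13/2)
= 6

6


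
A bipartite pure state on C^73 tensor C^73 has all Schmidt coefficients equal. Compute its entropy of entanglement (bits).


For a maximally entangled state in d x d:
S = log2(d) = log2(73)
= 6.1898

6.1898


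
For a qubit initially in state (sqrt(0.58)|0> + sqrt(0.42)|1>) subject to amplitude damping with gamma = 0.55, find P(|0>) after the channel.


For amplitude damping with parameter gamma on state sqrt(a)|0> + sqrt(b)|1>:
alpha^2 = 0.58, beta^2 = 0.42
P(|0>) = alpha^2 + gamma * beta^2
= 0.58 + 0.55 * 0.42
= 0.58 + 0.2310
= 0.8110

0.8110


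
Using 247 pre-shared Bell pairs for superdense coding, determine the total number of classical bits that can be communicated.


Superdense coding allows 2 classical bits per shared entangled pair.
247 pair(s) -> 2 * 247 = 494 classical bits

494


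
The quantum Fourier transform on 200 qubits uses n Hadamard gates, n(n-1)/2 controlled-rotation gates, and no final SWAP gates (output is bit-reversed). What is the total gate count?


Hadamard gates: 200
Controlled rotations: n*(n-1)/2 = 200*199/2 = 19900
SWAP gates: 0 (omitted)
Total = 200 + 19900
= 20100

20100


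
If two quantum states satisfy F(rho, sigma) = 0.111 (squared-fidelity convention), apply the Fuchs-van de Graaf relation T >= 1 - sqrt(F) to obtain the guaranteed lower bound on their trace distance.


Fuchs-van de Graaf (squared-fidelity convention): 1 - sqrt(F) <= T <= sqrt(1 - F).
Lower bound: T >= 1 - sqrt(F)
sqrt(F) = sqrt(0.111) = 0.3332
T >= 1 - 0.3332
T >= 0.6668

0.6668


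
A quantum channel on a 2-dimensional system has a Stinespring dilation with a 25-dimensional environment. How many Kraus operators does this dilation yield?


Tracing out the environment in an orthonormal basis {|i>_E} gives Kraus operators K_i = <i|_E U |0>_E.
Number of Kraus operators = dim(H_env) = d_env
= 25

25


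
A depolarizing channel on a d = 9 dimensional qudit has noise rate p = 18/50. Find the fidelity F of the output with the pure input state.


F = (1-p) + p/d
= (1 - 0.3600) + 0.3600/9
= 0.6400 + 0.0400
= 0.6800

0.6800


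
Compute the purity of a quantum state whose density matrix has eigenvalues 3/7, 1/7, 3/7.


tr(rho^2) = sum of eigenvalues squared
= (3/7)^2 + (1/7)^2 + (3/7)^2
= (9 + 1 + 9) / 49
= 19/49
= 0.3878

0.3878


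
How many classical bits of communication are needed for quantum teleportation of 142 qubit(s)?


Quantum teleportation requires 2 classical bits per qubit teleported.
142 qubit(s) -> 2 * 142 = 284 classical bits

284


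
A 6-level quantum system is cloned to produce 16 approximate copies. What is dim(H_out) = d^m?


Output space = H^(tensor 16) where dim(H) = 6
dim = 6^16
= 36 (after 2 factors)
= 216 (after 3 factors)
= 1296 (after 4 factors)
= 7776 (after 5 factors)
= 46656 (after 6 factors)
= 279936 (after 7 factors)
= 1679616 (after 8 factors)
= 10077696 (after 9 factors)
= 60466176 (after 10 factors)
= 362797056 (after 11 factors)
= 2176782336 (after 12 factors)
= 13060694016 (after 13 factors)
= 78364164096 (after 14 factors)
= 470184984576 (after 15 factors)
= 2821109907456 (after 16 factors)
= 2821109907456

2821109907456


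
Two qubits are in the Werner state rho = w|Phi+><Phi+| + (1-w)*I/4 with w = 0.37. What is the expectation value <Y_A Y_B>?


|Phi+> = (|00> + |11>)/sqrt(2)
For the pure Bell state, <Y_A Y_B> = -1 (Bell-state Pauli correlator).
The maximally-mixed part I/4 has tr(I/4 * P tensor P) = 0 for any traceless Pauli P.
So <Y_A Y_B>_rho = w * (-1) + (1 - w) * 0
= 0.37 * (-1)
= -0.3700

-0.3700


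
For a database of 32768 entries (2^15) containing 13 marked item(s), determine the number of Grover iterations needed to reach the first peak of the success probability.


After j Grover iterations the success probability is P(j) = sin^2((2j+1)*theta), where sin(theta) = sqrt(k/N).
N = 2^15 = 32768, k = 13
sin(theta) = sqrt(k/N) = 0.01991804497
theta = arcsin(sqrt(k/N)) = 0.01991936222 rad
P(j) reaches its first maximum when (2j+1)*theta is as close as possible to pi/2, i.e. j = round(pi/(4*theta) - 1/2).
pi/(4*theta) - 1/2 = 38.9289
(For comparison, the common estimate pi/4 * sqrt(N/k) = 39.4315; the exact maximiser is used here.)
Optimal iterations = 39

39


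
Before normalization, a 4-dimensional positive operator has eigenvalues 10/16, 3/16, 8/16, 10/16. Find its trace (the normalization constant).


tr(M) = sum of eigenvalues
= 10/16 + 3/16 + 8/16 + 10/16
= 31/16
= 1.9375

1.9375


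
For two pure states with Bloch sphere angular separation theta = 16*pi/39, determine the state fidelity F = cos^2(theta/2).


For states separated by angle theta on Bloch sphere:
F = cos^2(theta/2)
theta = 16*pi/39 = 1.2889
theta/2 = 0.6444
cos(theta/2) = 0.7994
F = 0.6391

0.6391


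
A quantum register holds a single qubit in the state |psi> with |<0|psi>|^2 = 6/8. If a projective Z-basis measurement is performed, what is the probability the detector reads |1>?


|alpha|^2 = 6/8 = 0.7500
|beta|^2 = 1 - 6/8 = 2/8 = 0.2500
P(|1>) = |beta|^2 = 0.2500

0.2500


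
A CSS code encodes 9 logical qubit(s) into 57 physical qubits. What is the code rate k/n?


Code rate R = k/n
= 9/57
= 0.1579

0.1579


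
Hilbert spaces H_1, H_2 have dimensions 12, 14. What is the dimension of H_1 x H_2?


dim(H_1 x H_2) = 12 * 14
= 168

168


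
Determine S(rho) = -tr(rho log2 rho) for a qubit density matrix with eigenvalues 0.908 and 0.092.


S = -p*log2(p) - (1-p)*log2(1-p)
p = 0.9080, 1-p = 0.0920
= -0.9080 * log2(0.9080) - 0.0920 * log2(0.0920)
= -(-0.1264) - (-0.3167)
= 0.4431

0.4431


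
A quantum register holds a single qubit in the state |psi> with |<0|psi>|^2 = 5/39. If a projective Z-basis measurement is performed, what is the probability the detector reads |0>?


|alpha|^2 = 5/39 = 0.1282
|beta|^2 = 1 - 5/39 = 34/39 = 0.8718
P(|0>) = |alpha|^2 = 0.1282

0.1282


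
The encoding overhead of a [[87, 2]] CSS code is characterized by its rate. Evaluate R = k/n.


Code rate R = k/n
= 2/87
= 0.0230

0.0230


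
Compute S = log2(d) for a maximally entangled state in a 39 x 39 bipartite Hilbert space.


For a maximally entangled state in d x d:
S = log2(d) = log2(39)
= 5.2854

5.2854


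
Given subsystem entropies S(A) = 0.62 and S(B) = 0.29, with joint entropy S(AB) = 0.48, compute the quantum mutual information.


I(A:B) = S(A) + S(B) - S(AB)
= 0.62 + 0.29 - 0.48
= 0.4300

0.4300


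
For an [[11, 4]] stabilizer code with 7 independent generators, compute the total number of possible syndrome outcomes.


Each stabilizer generator gives a binary (+1 or -1) measurement outcome.
With 7 independent generators:
Total syndromes = 2^7
= 128

128


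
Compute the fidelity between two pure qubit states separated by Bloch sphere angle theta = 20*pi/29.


For states separated by angle theta on Bloch sphere:
F = cos^2(theta/2)
theta = 20*pi/29 = 2.1666
theta/2 = 1.0833
cos(theta/2) = 0.4684
F = 0.2194

0.2194


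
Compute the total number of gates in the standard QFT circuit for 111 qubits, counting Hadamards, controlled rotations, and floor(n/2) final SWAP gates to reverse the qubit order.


Hadamard gates: 111
Controlled rotations: n*(n-1)/2 = 111*110/2 = 6105
SWAP gates: floor(n/2) = floor(111/2) = 55
Total = 111 + 6105 + 55
= 6271

6271


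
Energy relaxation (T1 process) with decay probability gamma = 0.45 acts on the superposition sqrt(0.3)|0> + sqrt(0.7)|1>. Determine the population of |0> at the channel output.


For amplitude damping with parameter gamma on state sqrt(a)|0> + sqrt(b)|1>:
alpha^2 = 0.3, beta^2 = 0.7
P(|0>) = alpha^2 + gamma * beta^2
= 0.3 + 0.45 * 0.7
= 0.3 + 0.3150
= 0.6150

0.6150


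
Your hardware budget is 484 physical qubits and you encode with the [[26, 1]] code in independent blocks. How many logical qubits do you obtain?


Each code block uses 26 physical qubits for 1 logical qubit(s).
Number of complete blocks = floor(484 / 26) = 18
Logical qubits = 18 * 1
= 18

18


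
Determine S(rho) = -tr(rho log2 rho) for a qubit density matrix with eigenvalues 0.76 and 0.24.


S = -p*log2(p) - (1-p)*log2(1-p)
p = 0.7600, 1-p = 0.2400
= -0.7600 * log2(0.7600) - 0.2400 * log2(0.2400)
= -(-0.3009) - (-0.4941)
= 0.7950

0.7950


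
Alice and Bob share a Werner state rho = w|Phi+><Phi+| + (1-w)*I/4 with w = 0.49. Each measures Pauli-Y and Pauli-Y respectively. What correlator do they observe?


|Phi+> = (|00> + |11>)/sqrt(2)
For the pure Bell state, <Y_A Y_B> = -1 (Bell-state Pauli correlator).
The maximally-mixed part I/4 has tr(I/4 * P tensor P) = 0 for any traceless Pauli P.
So <Y_A Y_B>_rho = w * (-1) + (1 - w) * 0
= 0.49 * (-1)
= -0.4900

-0.4900


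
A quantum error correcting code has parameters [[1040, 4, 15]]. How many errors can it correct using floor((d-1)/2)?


Code parameters: [[1040, 4, 15]], distance d = 15.
Number of correctable errors = floor((d-1)/2)
= floor((15 - 1)/2)
= floor(14/2)
= 7

7


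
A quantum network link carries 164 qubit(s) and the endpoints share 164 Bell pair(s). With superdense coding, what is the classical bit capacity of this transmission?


Superdense coding allows 2 classical bits per shared entangled pair.
164 pair(s) -> 2 * 164 = 328 classical bits

328


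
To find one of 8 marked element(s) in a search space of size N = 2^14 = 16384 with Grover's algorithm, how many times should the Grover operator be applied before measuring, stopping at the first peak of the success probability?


After j Grover iterations the success probability is P(j) = sin^2((2j+1)*theta), where sin(theta) = sqrt(k/N).
N = 2^14 = 16384, k = 8
sin(theta) = sqrt(k/N) = 0.02209708691
theta = arcsin(sqrt(k/N)) = 0.02209888557 rad
P(j) reaches its first maximum when (2j+1)*theta is as close as possible to pi/2, i.e. j = round(pi/(4*theta) - 1/2).
pi/(4*theta) - 1/2 = 35.0402
(For comparison, the common estimate pi/4 * sqrt(N/k) = 35.5431; the exact maximiser is used here.)
Optimal iterations = 35

35


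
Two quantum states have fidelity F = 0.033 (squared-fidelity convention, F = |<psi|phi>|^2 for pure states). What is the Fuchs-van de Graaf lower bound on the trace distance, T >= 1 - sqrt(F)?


Fuchs-van de Graaf (squared-fidelity convention): 1 - sqrt(F) <= T <= sqrt(1 - F).
Lower bound: T >= 1 - sqrt(F)
sqrt(F) = sqrt(0.033) = 0.1817
T >= 1 - 0.1817
T >= 0.8183

0.8183


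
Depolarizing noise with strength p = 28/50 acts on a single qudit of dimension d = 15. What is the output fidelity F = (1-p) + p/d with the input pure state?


F = (1-p) + p/d
= (1 - 0.5600) + 0.5600/15
= 0.4400 + 0.0373
= 0.4773

0.4773


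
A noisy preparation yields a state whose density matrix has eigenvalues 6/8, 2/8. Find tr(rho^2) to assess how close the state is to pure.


tr(rho^2) = sum of eigenvalues squared
= (6/8)^2 + (2/8)^2
= (36 + 4) / 64
= 40/64
= 0.6250

0.6250


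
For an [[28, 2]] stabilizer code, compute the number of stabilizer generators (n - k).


For an [[n,k]] stabilizer code:
Number of stabilizer generators = n - k
= 28 - 2
= 26

26


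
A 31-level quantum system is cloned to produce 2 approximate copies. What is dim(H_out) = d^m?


Output space = H^(tensor 2) where dim(H) = 31
dim = 31^2
= 961

961


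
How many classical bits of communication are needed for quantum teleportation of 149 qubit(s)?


Quantum teleportation requires 2 classical bits per qubit teleported.
149 qubit(s) -> 2 * 149 = 298 classical bits

298


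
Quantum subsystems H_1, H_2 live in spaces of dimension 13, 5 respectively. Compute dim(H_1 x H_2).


dim(H_1 x H_2) = 13 * 5
= 65

65


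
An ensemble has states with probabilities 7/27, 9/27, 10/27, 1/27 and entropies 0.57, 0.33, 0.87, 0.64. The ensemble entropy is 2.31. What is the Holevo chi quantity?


chi = S(rho) - sum_i p_i * S(rho_i)
Weighted entropy = 7/27 * 0.57 + 9/27 * 0.33 + 10/27 * 0.87 + 1/27 * 0.64
= 0.6037
chi = 2.31 - 0.6037
= 1.7063

1.7063
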